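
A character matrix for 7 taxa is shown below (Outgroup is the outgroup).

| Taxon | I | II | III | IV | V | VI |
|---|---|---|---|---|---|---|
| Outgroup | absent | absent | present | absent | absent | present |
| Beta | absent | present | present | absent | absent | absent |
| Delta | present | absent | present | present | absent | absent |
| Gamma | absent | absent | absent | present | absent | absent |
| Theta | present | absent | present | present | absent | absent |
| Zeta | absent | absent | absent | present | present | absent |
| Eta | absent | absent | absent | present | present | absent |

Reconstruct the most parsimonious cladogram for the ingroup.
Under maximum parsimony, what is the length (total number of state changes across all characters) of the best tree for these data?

Character polarity is set by the outgroup: the derived state is whichever differs from the outgroup's state, so for III, VI the derived state is 'absent', and for the remaining characters it is 'present'.
I (derived state 'present') is shared by Delta and Theta — a synapomorphy uniting that clade.
II (derived state 'present') is unique to Beta (autapomorphy; uninformative for grouping).
III: derived state 'absent' in Eta, Gamma, and Zeta only — synapomorphy for {Eta, Gamma, Zeta}.
Only Delta, Eta, Gamma, Theta, and Zeta show the derived state 'present' for IV, supporting them as a clade.
Only Eta and Zeta show the derived state 'present' for V, supporting them as a clade.
VI (derived state 'absent') is shared by all ingroup taxa — unites the whole ingroup.
Most parsimonious ingroup topology: (Beta,((Delta,Theta),(Gamma,(Zeta,Eta)))).
Changes per character on this tree: I: 1; II: 1; III: 1; IV: 1; V: 1; VI: 1.
Total = 6.

6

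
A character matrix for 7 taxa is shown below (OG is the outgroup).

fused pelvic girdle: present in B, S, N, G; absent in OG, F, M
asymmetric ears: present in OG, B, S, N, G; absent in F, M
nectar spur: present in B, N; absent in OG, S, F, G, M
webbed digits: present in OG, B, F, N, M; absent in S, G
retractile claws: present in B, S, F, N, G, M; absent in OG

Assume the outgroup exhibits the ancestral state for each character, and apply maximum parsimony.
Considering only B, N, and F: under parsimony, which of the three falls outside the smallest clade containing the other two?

Character polarity is set by the outgroup: the derived state is whichever differs from the outgroup's state, so for asymmetric ears, webbed digits the derived state is 'absent', and for the remaining characters it is 'present'.
Only B, G, N, and S show the derived state 'present' for fused pelvic girdle, supporting them as a clade.
Only F and M show the derived state 'absent' for asymmetric ears, supporting them as a clade.
nectar spur (derived state 'present') is shared by B and N — a synapomorphy uniting that clade.
webbed digits (derived state 'absent') is shared by G and S — a synapomorphy uniting that clade.
retractile claws (derived state 'present') is shared by all ingroup taxa — unites the whole ingroup.
Most parsimonious ingroup topology: (((B,N),(S,G)),(F,M)).
N and B share a more recent common ancestor with each other than either does with F, so F is the least closely related of the three.

F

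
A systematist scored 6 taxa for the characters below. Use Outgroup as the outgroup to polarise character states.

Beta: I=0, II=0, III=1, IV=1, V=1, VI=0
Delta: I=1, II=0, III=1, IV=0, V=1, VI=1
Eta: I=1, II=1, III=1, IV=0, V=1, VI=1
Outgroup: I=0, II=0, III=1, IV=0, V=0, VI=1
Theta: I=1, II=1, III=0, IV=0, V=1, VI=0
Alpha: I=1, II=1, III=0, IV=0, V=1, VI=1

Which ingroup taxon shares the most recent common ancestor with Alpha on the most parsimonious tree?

Theta

Character polarity is set by the outgroup: the derived state is whichever differs from the outgroup's state, so for III, VI the derived state is '0', and for the remaining characters it is '1'.
Only Alpha, Delta, Eta, and Theta show the derived state '1' for I, supporting them as a clade.
II: derived state '1' in Alpha, Eta, and Theta only — synapomorphy for {Alpha, Eta, Theta}.
III (derived state '0') is shared by Alpha and Theta — a synapomorphy uniting that clade.
IV: derived state '1' in Beta only — an autapomorphy, so it tells us nothing about relationships among taxa.
V (derived state '1') is shared by all ingroup taxa — unites the whole ingroup.
VI groups Beta and Theta, which is incompatible with the clades supported by the remaining characters; treating it as convergent (homoplasy) costs fewer steps than any alternative tree.
Most parsimonious ingroup topology: ((Delta,((Theta,Alpha),Eta)),Beta).
Alpha and Theta form a cherry on this tree, so they are sister taxa.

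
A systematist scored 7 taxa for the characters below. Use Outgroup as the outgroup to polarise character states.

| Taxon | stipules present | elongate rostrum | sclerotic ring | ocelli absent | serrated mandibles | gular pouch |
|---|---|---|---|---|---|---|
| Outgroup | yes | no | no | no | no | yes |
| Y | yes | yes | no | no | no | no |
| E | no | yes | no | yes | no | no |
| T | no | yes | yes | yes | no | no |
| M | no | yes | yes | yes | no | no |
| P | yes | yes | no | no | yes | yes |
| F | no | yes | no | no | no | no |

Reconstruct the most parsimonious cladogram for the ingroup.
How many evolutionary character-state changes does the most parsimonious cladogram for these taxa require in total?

Character polarity is set by the outgroup: the derived state is whichever differs from the outgroup's state, so for stipules present, gular pouch the derived state is 'no', and for the remaining characters it is 'yes'.
stipules present: derived state 'no' in E, F, M, and T only — synapomorphy for {E, F, M, T}.
All ingroup taxa share the derived state 'yes' for elongate rostrum; it defines the ingroup but does not resolve relationships within it.
sclerotic ring: derived state 'yes' in M and T only — synapomorphy for {M, T}.
ocelli absent (derived state 'yes') is shared by E, M, and T — a synapomorphy uniting that clade.
serrated mandibles: derived state 'yes' in P only — an autapomorphy, so it tells us nothing about relationships among taxa.
gular pouch: derived state 'no' in E, F, M, T, and Y only — synapomorphy for {E, F, M, T, Y}.
Most parsimonious ingroup topology: ((Y,((E,(T,M)),F)),P).
Changes per character on this tree: stipules present: 1; elongate rostrum: 1; sclerotic ring: 1; ocelli absent: 1; serrated mandibles: 1; gular pouch: 1.
Total = 6.

6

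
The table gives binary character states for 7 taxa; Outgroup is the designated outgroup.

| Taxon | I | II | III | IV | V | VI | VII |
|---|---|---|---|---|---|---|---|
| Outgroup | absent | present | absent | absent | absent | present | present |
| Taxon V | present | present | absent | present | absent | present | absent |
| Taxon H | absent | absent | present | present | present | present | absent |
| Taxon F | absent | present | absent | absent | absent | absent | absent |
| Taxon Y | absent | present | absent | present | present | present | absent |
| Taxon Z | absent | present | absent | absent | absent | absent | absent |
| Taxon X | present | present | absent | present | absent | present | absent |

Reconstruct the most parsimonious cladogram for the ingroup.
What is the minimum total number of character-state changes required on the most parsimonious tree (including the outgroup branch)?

7

Character polarity is set by the outgroup: the derived state is whichever differs from the outgroup's state, so for II, VI, VII the derived state is 'absent', and for the remaining characters it is 'present'.
Only Taxon V and Taxon X show the derived state 'present' for I, supporting them as a clade.
II: derived state 'absent' in Taxon H only — an autapomorphy, so it tells us nothing about relationships among taxa.
III: derived state 'present' in Taxon H only — an autapomorphy, so it tells us nothing about relationships among taxa.
Only Taxon H, Taxon V, Taxon X, and Taxon Y show the derived state 'present' for IV, supporting them as a clade.
V: derived state 'present' in Taxon H and Taxon Y only — synapomorphy for {Taxon H, Taxon Y}.
VI (derived state 'absent') is shared by Taxon F and Taxon Z — a synapomorphy uniting that clade.
VII (derived state 'absent') is shared by all ingroup taxa — unites the whole ingroup.
Most parsimonious ingroup topology: (((Taxon V,Taxon X),(Taxon H,Taxon Y)),(Taxon F,Taxon Z)).
Changes per character on this tree: I: 1; II: 1; III: 1; IV: 1; V: 1; VI: 1; VII: 1.
Total = 7.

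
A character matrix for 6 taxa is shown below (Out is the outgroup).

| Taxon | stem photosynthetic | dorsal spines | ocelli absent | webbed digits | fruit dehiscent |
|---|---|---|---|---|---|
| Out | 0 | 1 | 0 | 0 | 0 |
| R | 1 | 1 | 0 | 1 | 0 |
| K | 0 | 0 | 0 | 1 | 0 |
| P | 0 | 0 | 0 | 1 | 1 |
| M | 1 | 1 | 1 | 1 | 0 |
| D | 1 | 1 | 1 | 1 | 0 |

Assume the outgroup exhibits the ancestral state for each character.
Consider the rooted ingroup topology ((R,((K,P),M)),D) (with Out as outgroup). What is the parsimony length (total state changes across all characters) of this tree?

Map each character onto ((R,((K,P),M)),D) (rooted by Out) and count the minimum state changes it requires (Fitch parsimony):
stem photosynthetic: 2; dorsal spines: 1; ocelli absent: 2; webbed digits: 1; fruit dehiscent: 1.
Total tree length = 7.

7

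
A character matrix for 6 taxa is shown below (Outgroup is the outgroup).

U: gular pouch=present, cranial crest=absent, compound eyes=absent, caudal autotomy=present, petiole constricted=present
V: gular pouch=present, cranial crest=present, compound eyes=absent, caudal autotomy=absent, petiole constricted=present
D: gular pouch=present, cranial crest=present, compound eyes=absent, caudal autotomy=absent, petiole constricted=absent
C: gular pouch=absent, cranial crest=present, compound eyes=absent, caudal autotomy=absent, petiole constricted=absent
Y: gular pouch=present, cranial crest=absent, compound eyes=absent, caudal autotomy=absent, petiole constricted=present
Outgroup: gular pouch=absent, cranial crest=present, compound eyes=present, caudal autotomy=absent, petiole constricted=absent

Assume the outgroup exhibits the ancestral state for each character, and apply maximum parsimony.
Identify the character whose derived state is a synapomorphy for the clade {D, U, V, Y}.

gular pouch

Character polarity is set by the outgroup: the derived state is whichever differs from the outgroup's state, so for cranial crest, compound eyes the derived state is 'absent', and for the remaining characters it is 'present'.
gular pouch (derived state 'present') is shared by D, U, V, and Y — a synapomorphy uniting that clade.
cranial crest: derived state 'absent' in U and Y only — synapomorphy for {U, Y}.
compound eyes (derived state 'absent') is shared by all ingroup taxa — unites the whole ingroup.
caudal autotomy: derived state 'present' in U only — an autapomorphy, so it tells us nothing about relationships among taxa.
petiole constricted (derived state 'present') is shared by U, V, and Y — a synapomorphy uniting that clade.
Most parsimonious ingroup topology: (C,(((Y,U),V),D)).
The clade {D, U, V, Y} is supported by gular pouch: its derived state 'present' occurs in exactly those taxa and in no other taxon (including the outgroup).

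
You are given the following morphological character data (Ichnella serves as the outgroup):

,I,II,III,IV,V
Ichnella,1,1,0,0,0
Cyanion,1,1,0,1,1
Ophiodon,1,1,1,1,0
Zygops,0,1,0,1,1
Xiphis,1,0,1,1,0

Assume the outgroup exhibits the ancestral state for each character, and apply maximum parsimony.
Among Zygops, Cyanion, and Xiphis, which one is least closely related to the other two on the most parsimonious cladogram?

Character polarity is set by the outgroup: the derived state is whichever differs from the outgroup's state, so for I, II the derived state is '0', and for the remaining characters it is '1'.
I: derived state '0' in Zygops only — an autapomorphy, so it tells us nothing about relationships among taxa.
II (derived state '0') is unique to Xiphis (autapomorphy; uninformative for grouping).
III (derived state '1') is shared by Ophiodon and Xiphis — a synapomorphy uniting that clade.
All ingroup taxa share the derived state '1' for IV; it defines the ingroup but does not resolve relationships within it.
Only Cyanion and Zygops show the derived state '1' for V, supporting them as a clade.
Most parsimonious ingroup topology: ((Zygops,Cyanion),(Ophiodon,Xiphis)).
Cyanion and Zygops share a more recent common ancestor with each other than either does with Xiphis, so Xiphis is the least closely related of the three.

Xiphis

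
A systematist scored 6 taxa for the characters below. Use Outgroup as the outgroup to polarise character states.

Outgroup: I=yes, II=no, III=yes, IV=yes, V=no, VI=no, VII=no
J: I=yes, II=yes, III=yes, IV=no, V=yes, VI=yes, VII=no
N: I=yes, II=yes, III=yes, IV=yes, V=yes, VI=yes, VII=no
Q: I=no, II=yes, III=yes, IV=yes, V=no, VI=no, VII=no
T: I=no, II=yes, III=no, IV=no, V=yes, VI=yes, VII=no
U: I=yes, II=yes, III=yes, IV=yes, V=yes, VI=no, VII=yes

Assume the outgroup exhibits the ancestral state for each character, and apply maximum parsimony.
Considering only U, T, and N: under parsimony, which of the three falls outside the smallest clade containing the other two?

U

Character polarity is set by the outgroup: the derived state is whichever differs from the outgroup's state, so for I, III, IV the derived state is 'no', and for the remaining characters it is 'yes'.
I groups Q and T, which is incompatible with the clades supported by the remaining characters; treating it as convergent (homoplasy) costs fewer steps than any alternative tree.
All ingroup taxa share the derived state 'yes' for II; it defines the ingroup but does not resolve relationships within it.
III (derived state 'no') is unique to T (autapomorphy; uninformative for grouping).
Only J and T show the derived state 'no' for IV, supporting them as a clade.
Only J, N, T, and U show the derived state 'yes' for V, supporting them as a clade.
VI (derived state 'yes') is shared by J, N, and T — a synapomorphy uniting that clade.
VII (derived state 'yes') is unique to U (autapomorphy; uninformative for grouping).
Most parsimonious ingroup topology: ((((J,T),N),U),Q).
N and T share a more recent common ancestor with each other than either does with U, so U is the least closely related of the three.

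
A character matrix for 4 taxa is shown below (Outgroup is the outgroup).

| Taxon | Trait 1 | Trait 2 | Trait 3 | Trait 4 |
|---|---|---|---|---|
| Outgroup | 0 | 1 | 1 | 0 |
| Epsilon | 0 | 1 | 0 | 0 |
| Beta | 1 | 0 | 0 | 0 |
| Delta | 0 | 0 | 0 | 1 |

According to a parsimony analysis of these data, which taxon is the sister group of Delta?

Character polarity is set by the outgroup: the derived state is whichever differs from the outgroup's state, so for Trait 2, Trait 3 the derived state is '0', and for the remaining characters it is '1'.
Trait 1 (derived state '1') is unique to Beta (autapomorphy; uninformative for grouping).
Only Beta and Delta show the derived state '0' for Trait 2, supporting them as a clade.
Trait 3 (derived state '0') is shared by all ingroup taxa — unites the whole ingroup.
Trait 4 (derived state '1') is unique to Delta (autapomorphy; uninformative for grouping).
Most parsimonious ingroup topology: (Epsilon,(Beta,Delta)).
Delta and Beta form a cherry on this tree, so they are sister taxa.

Beta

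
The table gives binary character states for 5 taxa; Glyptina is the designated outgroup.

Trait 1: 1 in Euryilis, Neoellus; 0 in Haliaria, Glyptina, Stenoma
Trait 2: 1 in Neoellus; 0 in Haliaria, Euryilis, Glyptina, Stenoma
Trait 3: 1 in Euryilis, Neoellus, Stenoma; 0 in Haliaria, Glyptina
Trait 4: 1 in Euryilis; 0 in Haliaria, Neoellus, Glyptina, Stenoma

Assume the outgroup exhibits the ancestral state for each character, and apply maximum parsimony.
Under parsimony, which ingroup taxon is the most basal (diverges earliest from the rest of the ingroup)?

Haliaria

The outgroup has state '0' for every character, so '1' is the derived state throughout.
Trait 1 (derived state '1') is shared by Euryilis and Neoellus — a synapomorphy uniting that clade.
Trait 2: derived state '1' in Neoellus only — an autapomorphy, so it tells us nothing about relationships among taxa.
Trait 3 (derived state '1') is shared by Euryilis, Neoellus, and Stenoma — a synapomorphy uniting that clade.
Trait 4: derived state '1' in Euryilis only — an autapomorphy, so it tells us nothing about relationships among taxa.
Most parsimonious ingroup topology: ((Stenoma,(Euryilis,Neoellus)),Haliaria).
Haliaria is sister to the clade containing all other ingroup taxa, so it is the earliest-diverging (most basal) ingroup lineage.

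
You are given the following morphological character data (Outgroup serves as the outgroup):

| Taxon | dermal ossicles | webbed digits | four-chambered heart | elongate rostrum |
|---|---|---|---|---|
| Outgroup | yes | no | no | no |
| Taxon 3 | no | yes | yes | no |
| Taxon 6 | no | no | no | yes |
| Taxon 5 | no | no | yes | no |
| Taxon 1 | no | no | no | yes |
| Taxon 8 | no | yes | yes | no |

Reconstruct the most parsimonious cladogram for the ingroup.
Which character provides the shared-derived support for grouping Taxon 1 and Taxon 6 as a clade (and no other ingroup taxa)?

elongate rostrum

Character polarity is set by the outgroup: the derived state is whichever differs from the outgroup's state, so for dermal ossicles the derived state is 'no', and for the remaining characters it is 'yes'.
All ingroup taxa share the derived state 'no' for dermal ossicles; it defines the ingroup but does not resolve relationships within it.
webbed digits: derived state 'yes' in Taxon 3 and Taxon 8 only — synapomorphy for {Taxon 3, Taxon 8}.
four-chambered heart: derived state 'yes' in Taxon 3, Taxon 5, and Taxon 8 only — synapomorphy for {Taxon 3, Taxon 5, Taxon 8}.
elongate rostrum: derived state 'yes' in Taxon 1 and Taxon 6 only — synapomorphy for {Taxon 1, Taxon 6}.
Most parsimonious ingroup topology: (((Taxon 3,Taxon 8),Taxon 5),(Taxon 6,Taxon 1)).
The clade {Taxon 1, Taxon 6} is supported by elongate rostrum: its derived state 'yes' occurs in exactly those taxa and in no other taxon (including the outgroup).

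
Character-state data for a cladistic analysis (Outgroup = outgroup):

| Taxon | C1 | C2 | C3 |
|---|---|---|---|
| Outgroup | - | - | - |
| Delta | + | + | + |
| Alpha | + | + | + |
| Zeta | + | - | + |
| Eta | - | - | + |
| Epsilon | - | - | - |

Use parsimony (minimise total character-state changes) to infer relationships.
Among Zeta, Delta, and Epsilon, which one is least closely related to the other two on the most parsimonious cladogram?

The outgroup has state '-' for every character, so '+' is the derived state throughout.
C1: derived state '+' in Alpha, Delta, and Zeta only — synapomorphy for {Alpha, Delta, Zeta}.
C2 (derived state '+') is shared by Alpha and Delta — a synapomorphy uniting that clade.
C3: derived state '+' in Alpha, Delta, Eta, and Zeta only — synapomorphy for {Alpha, Delta, Eta, Zeta}.
Most parsimonious ingroup topology: ((((Delta,Alpha),Zeta),Eta),Epsilon).
Zeta and Delta share a more recent common ancestor with each other than either does with Epsilon, so Epsilon is the least closely related of the three.

Epsilon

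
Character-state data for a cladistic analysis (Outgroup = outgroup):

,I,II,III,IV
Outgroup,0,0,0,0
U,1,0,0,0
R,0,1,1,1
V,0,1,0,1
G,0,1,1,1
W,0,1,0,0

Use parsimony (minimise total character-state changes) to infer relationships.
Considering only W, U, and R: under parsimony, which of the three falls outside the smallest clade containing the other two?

The outgroup has state '0' for every character, so '1' is the derived state throughout.
I (derived state '1') is unique to U (autapomorphy; uninformative for grouping).
II: derived state '1' in G, R, V, and W only — synapomorphy for {G, R, V, W}.
Only G and R show the derived state '1' for III, supporting them as a clade.
IV: derived state '1' in G, R, and V only — synapomorphy for {G, R, V}.
Most parsimonious ingroup topology: (U,(((R,G),V),W)).
R and W share a more recent common ancestor with each other than either does with U, so U is the least closely related of the three.

U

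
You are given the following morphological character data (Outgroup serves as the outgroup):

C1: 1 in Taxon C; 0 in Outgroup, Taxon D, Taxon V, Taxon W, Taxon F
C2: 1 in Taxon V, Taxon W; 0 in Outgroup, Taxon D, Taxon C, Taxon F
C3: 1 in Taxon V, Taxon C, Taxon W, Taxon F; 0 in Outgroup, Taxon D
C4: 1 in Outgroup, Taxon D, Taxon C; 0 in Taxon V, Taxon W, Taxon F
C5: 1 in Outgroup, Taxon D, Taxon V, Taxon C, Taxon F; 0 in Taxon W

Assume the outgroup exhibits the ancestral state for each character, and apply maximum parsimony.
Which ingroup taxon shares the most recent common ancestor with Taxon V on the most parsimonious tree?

Taxon W

Character polarity is set by the outgroup: the derived state is whichever differs from the outgroup's state, so for C4, C5 the derived state is '0', and for the remaining characters it is '1'.
C1 (derived state '1') is unique to Taxon C (autapomorphy; uninformative for grouping).
Only Taxon V and Taxon W show the derived state '1' for C2, supporting them as a clade.
C3: derived state '1' in Taxon C, Taxon F, Taxon V, and Taxon W only — synapomorphy for {Taxon C, Taxon F, Taxon V, Taxon W}.
C4: derived state '0' in Taxon F, Taxon V, and Taxon W only — synapomorphy for {Taxon F, Taxon V, Taxon W}.
C5: derived state '0' in Taxon W only — an autapomorphy, so it tells us nothing about relationships among taxa.
Most parsimonious ingroup topology: (Taxon D,(((Taxon V,Taxon W),Taxon F),Taxon C)).
Taxon V and Taxon W form a cherry on this tree, so they are sister taxa.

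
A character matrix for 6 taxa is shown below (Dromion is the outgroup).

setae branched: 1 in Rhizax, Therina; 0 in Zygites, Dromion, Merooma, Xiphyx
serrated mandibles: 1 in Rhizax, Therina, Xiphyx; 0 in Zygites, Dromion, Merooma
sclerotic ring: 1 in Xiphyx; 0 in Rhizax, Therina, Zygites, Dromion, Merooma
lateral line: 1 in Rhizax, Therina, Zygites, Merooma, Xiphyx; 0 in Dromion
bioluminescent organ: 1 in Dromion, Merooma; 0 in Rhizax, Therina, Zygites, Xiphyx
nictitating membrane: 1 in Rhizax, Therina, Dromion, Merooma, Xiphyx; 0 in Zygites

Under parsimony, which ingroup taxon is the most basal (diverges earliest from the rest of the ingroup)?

Merooma

Character polarity is set by the outgroup: the derived state is whichever differs from the outgroup's state, so for bioluminescent organ, nictitating membrane the derived state is '0', and for the remaining characters it is '1'.
setae branched (derived state '1') is shared by Rhizax and Therina — a synapomorphy uniting that clade.
serrated mandibles: derived state '1' in Rhizax, Therina, and Xiphyx only — synapomorphy for {Rhizax, Therina, Xiphyx}.
sclerotic ring (derived state '1') is unique to Xiphyx (autapomorphy; uninformative for grouping).
lateral line (derived state '1') is shared by all ingroup taxa — unites the whole ingroup.
bioluminescent organ: derived state '0' in Rhizax, Therina, Xiphyx, and Zygites only — synapomorphy for {Rhizax, Therina, Xiphyx, Zygites}.
nictitating membrane (derived state '0') is unique to Zygites (autapomorphy; uninformative for grouping).
Most parsimonious ingroup topology: ((Zygites,((Therina,Rhizax),Xiphyx)),Merooma).
Merooma is sister to the clade containing all other ingroup taxa, so it is the earliest-diverging (most basal) ingroup lineage.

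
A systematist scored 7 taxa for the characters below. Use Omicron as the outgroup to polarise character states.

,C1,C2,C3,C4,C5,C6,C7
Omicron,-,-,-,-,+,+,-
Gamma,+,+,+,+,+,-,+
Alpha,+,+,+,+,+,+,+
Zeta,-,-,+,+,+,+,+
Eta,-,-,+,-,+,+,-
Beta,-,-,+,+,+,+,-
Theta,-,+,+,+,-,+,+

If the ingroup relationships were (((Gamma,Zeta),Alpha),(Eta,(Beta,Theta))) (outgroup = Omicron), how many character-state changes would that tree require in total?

12

Map each character onto (((Gamma,Zeta),Alpha),(Eta,(Beta,Theta))) (rooted by Omicron) and count the minimum state changes it requires (Fitch parsimony):
C1: 2; C2: 3; C3: 1; C4: 2; C5: 1; C6: 1; C7: 2.
Total tree length = 12.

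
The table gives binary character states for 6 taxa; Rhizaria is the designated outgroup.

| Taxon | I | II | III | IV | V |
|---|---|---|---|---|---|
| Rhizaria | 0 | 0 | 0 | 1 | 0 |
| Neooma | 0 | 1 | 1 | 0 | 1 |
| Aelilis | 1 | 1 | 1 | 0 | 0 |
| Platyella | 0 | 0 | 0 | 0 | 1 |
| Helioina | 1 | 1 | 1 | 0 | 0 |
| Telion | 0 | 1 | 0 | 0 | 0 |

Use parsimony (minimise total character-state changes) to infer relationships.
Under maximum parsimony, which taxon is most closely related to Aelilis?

Character polarity is set by the outgroup: the derived state is whichever differs from the outgroup's state, so for IV the derived state is '0', and for the remaining characters it is '1'.
Only Aelilis and Helioina show the derived state '1' for I, supporting them as a clade.
II (derived state '1') is shared by Aelilis, Helioina, Neooma, and Telion — a synapomorphy uniting that clade.
Only Aelilis, Helioina, and Neooma show the derived state '1' for III, supporting them as a clade.
IV (derived state '0') is shared by all ingroup taxa — unites the whole ingroup.
V groups Neooma and Platyella, which is incompatible with the clades supported by the remaining characters; treating it as convergent (homoplasy) costs fewer steps than any alternative tree.
Most parsimonious ingroup topology: (Platyella,(Telion,((Aelilis,Helioina),Neooma))).
Aelilis and Helioina form a cherry on this tree, so they are sister taxa.

Helioina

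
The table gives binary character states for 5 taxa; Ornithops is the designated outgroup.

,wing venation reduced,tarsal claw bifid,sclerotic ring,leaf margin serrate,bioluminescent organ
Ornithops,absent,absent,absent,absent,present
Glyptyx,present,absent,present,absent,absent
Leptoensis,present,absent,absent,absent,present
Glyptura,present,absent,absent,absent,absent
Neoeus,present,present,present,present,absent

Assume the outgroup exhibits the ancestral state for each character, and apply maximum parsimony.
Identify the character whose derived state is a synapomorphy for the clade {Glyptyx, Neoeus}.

sclerotic ring

Character polarity is set by the outgroup: the derived state is whichever differs from the outgroup's state, so for bioluminescent organ the derived state is 'absent', and for the remaining characters it is 'present'.
wing venation reduced (derived state 'present') is shared by all ingroup taxa — unites the whole ingroup.
tarsal claw bifid (derived state 'present') is unique to Neoeus (autapomorphy; uninformative for grouping).
sclerotic ring (derived state 'present') is shared by Glyptyx and Neoeus — a synapomorphy uniting that clade.
leaf margin serrate (derived state 'present') is unique to Neoeus (autapomorphy; uninformative for grouping).
bioluminescent organ: derived state 'absent' in Glyptura, Glyptyx, and Neoeus only — synapomorphy for {Glyptura, Glyptyx, Neoeus}.
Most parsimonious ingroup topology: (((Glyptyx,Neoeus),Glyptura),Leptoensis).
The clade {Glyptyx, Neoeus} is supported by sclerotic ring: its derived state 'present' occurs in exactly those taxa and in no other taxon (including the outgroup).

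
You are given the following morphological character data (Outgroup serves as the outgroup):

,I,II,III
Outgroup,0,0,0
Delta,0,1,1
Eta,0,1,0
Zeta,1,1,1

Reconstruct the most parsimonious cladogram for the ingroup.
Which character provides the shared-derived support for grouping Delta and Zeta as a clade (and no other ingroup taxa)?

III

The outgroup has state '0' for every character, so '1' is the derived state throughout.
I: derived state '1' in Zeta only — an autapomorphy, so it tells us nothing about relationships among taxa.
II (derived state '1') is shared by all ingroup taxa — unites the whole ingroup.
Only Delta and Zeta show the derived state '1' for III, supporting them as a clade.
Most parsimonious ingroup topology: ((Delta,Zeta),Eta).
The clade {Delta, Zeta} is supported by III: its derived state '1' occurs in exactly those taxa and in no other taxon (including the outgroup).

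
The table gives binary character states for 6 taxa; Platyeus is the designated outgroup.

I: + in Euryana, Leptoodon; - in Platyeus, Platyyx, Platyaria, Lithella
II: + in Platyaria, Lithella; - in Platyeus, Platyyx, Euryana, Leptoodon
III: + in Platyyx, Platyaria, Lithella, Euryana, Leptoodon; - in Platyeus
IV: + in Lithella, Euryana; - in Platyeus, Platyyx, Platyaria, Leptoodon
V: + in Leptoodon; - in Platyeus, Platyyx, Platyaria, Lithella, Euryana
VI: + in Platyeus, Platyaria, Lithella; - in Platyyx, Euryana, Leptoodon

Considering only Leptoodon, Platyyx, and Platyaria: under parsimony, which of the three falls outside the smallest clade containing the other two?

Character polarity is set by the outgroup: the derived state is whichever differs from the outgroup's state, so for VI the derived state is '-', and for the remaining characters it is '+'.
I (derived state '+') is shared by Euryana and Leptoodon — a synapomorphy uniting that clade.
II (derived state '+') is shared by Lithella and Platyaria — a synapomorphy uniting that clade.
III (derived state '+') is shared by all ingroup taxa — unites the whole ingroup.
IV groups Euryana and Lithella, which is incompatible with the clades supported by the remaining characters; treating it as convergent (homoplasy) costs fewer steps than any alternative tree.
V (derived state '+') is unique to Leptoodon (autapomorphy; uninformative for grouping).
VI: derived state '-' in Euryana, Leptoodon, and Platyyx only — synapomorphy for {Euryana, Leptoodon, Platyyx}.
Most parsimonious ingroup topology: ((Platyyx,(Euryana,Leptoodon)),(Platyaria,Lithella)).
Platyyx and Leptoodon share a more recent common ancestor with each other than either does with Platyaria, so Platyaria is the least closely related of the three.

Platyaria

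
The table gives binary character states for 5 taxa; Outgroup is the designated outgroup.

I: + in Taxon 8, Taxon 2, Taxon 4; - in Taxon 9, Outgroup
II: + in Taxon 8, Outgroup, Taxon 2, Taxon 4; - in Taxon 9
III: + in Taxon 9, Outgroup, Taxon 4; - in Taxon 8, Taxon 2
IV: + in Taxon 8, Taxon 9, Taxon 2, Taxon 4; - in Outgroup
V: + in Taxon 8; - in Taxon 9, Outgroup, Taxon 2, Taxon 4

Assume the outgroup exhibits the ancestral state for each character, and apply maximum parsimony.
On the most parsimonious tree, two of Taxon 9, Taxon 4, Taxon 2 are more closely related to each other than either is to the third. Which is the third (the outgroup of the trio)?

Character polarity is set by the outgroup: the derived state is whichever differs from the outgroup's state, so for II, III the derived state is '-', and for the remaining characters it is '+'.
Only Taxon 2, Taxon 4, and Taxon 8 show the derived state '+' for I, supporting them as a clade.
II: derived state '-' in Taxon 9 only — an autapomorphy, so it tells us nothing about relationships among taxa.
III (derived state '-') is shared by Taxon 2 and Taxon 8 — a synapomorphy uniting that clade.
All ingroup taxa share the derived state '+' for IV; it defines the ingroup but does not resolve relationships within it.
V (derived state '+') is unique to Taxon 8 (autapomorphy; uninformative for grouping).
Most parsimonious ingroup topology: (Taxon 9,((Taxon 8,Taxon 2),Taxon 4)).
Taxon 2 and Taxon 4 share a more recent common ancestor with each other than either does with Taxon 9, so Taxon 9 is the least closely related of the three.

Taxon 9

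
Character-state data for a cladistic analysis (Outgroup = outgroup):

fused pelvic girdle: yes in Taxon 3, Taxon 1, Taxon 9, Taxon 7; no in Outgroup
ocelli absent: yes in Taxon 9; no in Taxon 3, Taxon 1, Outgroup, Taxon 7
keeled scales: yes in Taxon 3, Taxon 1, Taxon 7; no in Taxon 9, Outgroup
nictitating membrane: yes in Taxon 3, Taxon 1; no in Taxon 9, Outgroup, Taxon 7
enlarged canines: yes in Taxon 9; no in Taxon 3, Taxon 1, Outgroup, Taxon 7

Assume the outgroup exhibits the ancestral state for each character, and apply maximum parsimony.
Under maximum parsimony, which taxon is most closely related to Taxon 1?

Taxon 3

The outgroup has state 'no' for every character, so 'yes' is the derived state throughout.
All ingroup taxa share the derived state 'yes' for fused pelvic girdle; it defines the ingroup but does not resolve relationships within it.
ocelli absent: derived state 'yes' in Taxon 9 only — an autapomorphy, so it tells us nothing about relationships among taxa.
keeled scales: derived state 'yes' in Taxon 1, Taxon 3, and Taxon 7 only — synapomorphy for {Taxon 1, Taxon 3, Taxon 7}.
nictitating membrane: derived state 'yes' in Taxon 1 and Taxon 3 only — synapomorphy for {Taxon 1, Taxon 3}.
enlarged canines (derived state 'yes') is unique to Taxon 9 (autapomorphy; uninformative for grouping).
Most parsimonious ingroup topology: (Taxon 9,(Taxon 7,(Taxon 3,Taxon 1))).
Taxon 1 and Taxon 3 form a cherry on this tree, so they are sister taxa.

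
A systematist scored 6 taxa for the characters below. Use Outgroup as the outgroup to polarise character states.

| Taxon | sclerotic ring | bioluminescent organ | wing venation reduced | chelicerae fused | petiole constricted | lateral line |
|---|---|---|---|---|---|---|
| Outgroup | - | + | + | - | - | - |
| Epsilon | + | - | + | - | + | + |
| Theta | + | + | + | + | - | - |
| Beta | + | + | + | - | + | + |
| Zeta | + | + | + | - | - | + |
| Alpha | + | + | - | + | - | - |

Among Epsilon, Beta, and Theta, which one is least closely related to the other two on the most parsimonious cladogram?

Theta

Character polarity is set by the outgroup: the derived state is whichever differs from the outgroup's state, so for bioluminescent organ, wing venation reduced the derived state is '-', and for the remaining characters it is '+'.
sclerotic ring (derived state '+') is shared by all ingroup taxa — unites the whole ingroup.
bioluminescent organ: derived state '-' in Epsilon only — an autapomorphy, so it tells us nothing about relationships among taxa.
wing venation reduced (derived state '-') is unique to Alpha (autapomorphy; uninformative for grouping).
chelicerae fused: derived state '+' in Alpha and Theta only — synapomorphy for {Alpha, Theta}.
petiole constricted: derived state '+' in Beta and Epsilon only — synapomorphy for {Beta, Epsilon}.
lateral line: derived state '+' in Beta, Epsilon, and Zeta only — synapomorphy for {Beta, Epsilon, Zeta}.
Most parsimonious ingroup topology: (((Epsilon,Beta),Zeta),(Theta,Alpha)).
Beta and Epsilon share a more recent common ancestor with each other than either does with Theta, so Theta is the least closely related of the three.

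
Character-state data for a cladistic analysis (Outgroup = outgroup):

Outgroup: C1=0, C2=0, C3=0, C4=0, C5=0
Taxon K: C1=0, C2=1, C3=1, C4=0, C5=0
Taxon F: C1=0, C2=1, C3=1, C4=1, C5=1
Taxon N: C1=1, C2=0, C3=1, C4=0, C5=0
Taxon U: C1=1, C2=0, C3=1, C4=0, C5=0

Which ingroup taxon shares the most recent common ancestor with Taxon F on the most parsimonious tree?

Taxon K

The outgroup has state '0' for every character, so '1' is the derived state throughout.
C1: derived state '1' in Taxon N and Taxon U only — synapomorphy for {Taxon N, Taxon U}.
C2: derived state '1' in Taxon F and Taxon K only — synapomorphy for {Taxon F, Taxon K}.
All ingroup taxa share the derived state '1' for C3; it defines the ingroup but does not resolve relationships within it.
C4: derived state '1' in Taxon F only — an autapomorphy, so it tells us nothing about relationships among taxa.
C5 (derived state '1') is unique to Taxon F (autapomorphy; uninformative for grouping).
Most parsimonious ingroup topology: ((Taxon K,Taxon F),(Taxon N,Taxon U)).
Taxon F and Taxon K form a cherry on this tree, so they are sister taxa.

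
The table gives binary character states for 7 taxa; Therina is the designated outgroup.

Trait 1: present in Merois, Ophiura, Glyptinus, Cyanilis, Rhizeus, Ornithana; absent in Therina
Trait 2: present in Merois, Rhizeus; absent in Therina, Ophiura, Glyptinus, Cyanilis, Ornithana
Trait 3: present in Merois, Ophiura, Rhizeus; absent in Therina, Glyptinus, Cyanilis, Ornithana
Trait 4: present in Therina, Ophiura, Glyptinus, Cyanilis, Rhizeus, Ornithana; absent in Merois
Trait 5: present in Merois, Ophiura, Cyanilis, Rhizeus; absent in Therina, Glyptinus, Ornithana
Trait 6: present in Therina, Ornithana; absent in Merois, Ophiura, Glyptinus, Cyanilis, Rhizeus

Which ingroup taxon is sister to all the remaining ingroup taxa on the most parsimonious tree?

Ornithana

Character polarity is set by the outgroup: the derived state is whichever differs from the outgroup's state, so for Trait 4, Trait 6 the derived state is 'absent', and for the remaining characters it is 'present'.
All ingroup taxa share the derived state 'present' for Trait 1; it defines the ingroup but does not resolve relationships within it.
Trait 2: derived state 'present' in Merois and Rhizeus only — synapomorphy for {Merois, Rhizeus}.
Trait 3: derived state 'present' in Merois, Ophiura, and Rhizeus only — synapomorphy for {Merois, Ophiura, Rhizeus}.
Trait 4 (derived state 'absent') is unique to Merois (autapomorphy; uninformative for grouping).
Only Cyanilis, Merois, Ophiura, and Rhizeus show the derived state 'present' for Trait 5, supporting them as a clade.
Only Cyanilis, Glyptinus, Merois, Ophiura, and Rhizeus show the derived state 'absent' for Trait 6, supporting them as a clade.
Most parsimonious ingroup topology: (((((Merois,Rhizeus),Ophiura),Cyanilis),Glyptinus),Ornithana).
Ornithana is sister to the clade containing all other ingroup taxa, so it is the earliest-diverging (most basal) ingroup lineage.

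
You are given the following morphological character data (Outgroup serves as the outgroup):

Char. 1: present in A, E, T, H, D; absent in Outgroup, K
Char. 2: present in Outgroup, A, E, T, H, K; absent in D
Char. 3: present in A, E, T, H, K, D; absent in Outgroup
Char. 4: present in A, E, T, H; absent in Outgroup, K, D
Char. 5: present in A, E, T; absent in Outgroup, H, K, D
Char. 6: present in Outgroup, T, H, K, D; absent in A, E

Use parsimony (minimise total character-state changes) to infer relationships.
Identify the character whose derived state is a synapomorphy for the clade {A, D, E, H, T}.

Char. 1

Character polarity is set by the outgroup: the derived state is whichever differs from the outgroup's state, so for Char. 2, Char. 6 the derived state is 'absent', and for the remaining characters it is 'present'.
Char. 1 (derived state 'present') is shared by A, D, E, H, and T — a synapomorphy uniting that clade.
Char. 2 (derived state 'absent') is unique to D (autapomorphy; uninformative for grouping).
Char. 3 (derived state 'present') is shared by all ingroup taxa — unites the whole ingroup.
Only A, E, H, and T show the derived state 'present' for Char. 4, supporting them as a clade.
Only A, E, and T show the derived state 'present' for Char. 5, supporting them as a clade.
Only A and E show the derived state 'absent' for Char. 6, supporting them as a clade.
Most parsimonious ingroup topology: (((((A,E),T),H),D),K).
The clade {A, D, E, H, T} is supported by Char. 1: its derived state 'present' occurs in exactly those taxa and in no other taxon (including the outgroup).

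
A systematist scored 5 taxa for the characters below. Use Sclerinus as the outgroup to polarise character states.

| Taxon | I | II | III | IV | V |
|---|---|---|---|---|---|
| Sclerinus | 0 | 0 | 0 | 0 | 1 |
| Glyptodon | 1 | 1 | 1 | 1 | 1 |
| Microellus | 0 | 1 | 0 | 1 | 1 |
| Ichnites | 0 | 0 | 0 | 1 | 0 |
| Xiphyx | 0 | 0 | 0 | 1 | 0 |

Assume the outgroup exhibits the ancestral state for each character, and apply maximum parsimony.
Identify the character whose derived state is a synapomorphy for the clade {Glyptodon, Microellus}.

II

Character polarity is set by the outgroup: the derived state is whichever differs from the outgroup's state, so for V the derived state is '0', and for the remaining characters it is '1'.
I (derived state '1') is unique to Glyptodon (autapomorphy; uninformative for grouping).
II: derived state '1' in Glyptodon and Microellus only — synapomorphy for {Glyptodon, Microellus}.
III (derived state '1') is unique to Glyptodon (autapomorphy; uninformative for grouping).
All ingroup taxa share the derived state '1' for IV; it defines the ingroup but does not resolve relationships within it.
V: derived state '0' in Ichnites and Xiphyx only — synapomorphy for {Ichnites, Xiphyx}.
Most parsimonious ingroup topology: ((Glyptodon,Microellus),(Ichnites,Xiphyx)).
The clade {Glyptodon, Microellus} is supported by II: its derived state '1' occurs in exactly those taxa and in no other taxon (including the outgroup).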